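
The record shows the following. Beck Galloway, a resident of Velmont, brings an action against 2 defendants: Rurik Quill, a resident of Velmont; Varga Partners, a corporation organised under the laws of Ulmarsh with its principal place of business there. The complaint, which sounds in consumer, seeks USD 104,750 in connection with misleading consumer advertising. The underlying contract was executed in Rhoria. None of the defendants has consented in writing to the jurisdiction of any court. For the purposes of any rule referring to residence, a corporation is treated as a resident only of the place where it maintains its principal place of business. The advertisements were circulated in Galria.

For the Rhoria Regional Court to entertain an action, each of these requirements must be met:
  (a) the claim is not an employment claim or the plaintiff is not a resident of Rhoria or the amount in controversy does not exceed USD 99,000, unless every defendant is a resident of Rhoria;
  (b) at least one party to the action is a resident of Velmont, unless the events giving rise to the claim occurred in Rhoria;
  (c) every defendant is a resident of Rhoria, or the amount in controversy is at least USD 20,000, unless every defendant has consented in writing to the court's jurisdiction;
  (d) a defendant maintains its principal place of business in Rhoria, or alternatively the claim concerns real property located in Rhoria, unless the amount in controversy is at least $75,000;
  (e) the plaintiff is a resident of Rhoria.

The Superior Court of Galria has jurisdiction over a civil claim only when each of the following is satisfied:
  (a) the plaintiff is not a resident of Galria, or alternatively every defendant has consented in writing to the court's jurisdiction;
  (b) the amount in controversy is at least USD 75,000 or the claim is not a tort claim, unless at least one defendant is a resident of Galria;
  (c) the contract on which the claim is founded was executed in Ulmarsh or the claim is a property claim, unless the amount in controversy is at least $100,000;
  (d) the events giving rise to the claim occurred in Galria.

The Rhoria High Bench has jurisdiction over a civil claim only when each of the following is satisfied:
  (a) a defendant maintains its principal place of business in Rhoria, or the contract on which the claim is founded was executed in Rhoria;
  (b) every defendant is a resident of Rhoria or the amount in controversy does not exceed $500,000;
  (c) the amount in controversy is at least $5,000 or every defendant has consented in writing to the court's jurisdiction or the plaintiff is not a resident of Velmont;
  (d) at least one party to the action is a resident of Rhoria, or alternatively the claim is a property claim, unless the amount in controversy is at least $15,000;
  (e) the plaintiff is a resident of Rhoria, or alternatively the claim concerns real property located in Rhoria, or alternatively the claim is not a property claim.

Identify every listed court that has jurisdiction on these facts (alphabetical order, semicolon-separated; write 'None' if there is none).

The Rhoria Regional Court:
  (a) The claim is a consumer claim, not an employment claim, so this disjunct is met. Condition met.
  (b) Beck Galloway resides in Velmont. Satisfied.
  (c) The amount in controversy is 104,750 dollars, which meets the 20,000 dollars floor, so this disjunct is met. Satisfied.
  (d) The corporate defendant(s) have their principal place of business in Ulmarsh, not Rhoria; the claim does not concern real property — no alternative holds. The proviso rescues it, though: the amount in controversy is 104,750 dollars, which meets the $75,000 floor. Met.
  (e) The plaintiff resides in Velmont, not Rhoria. Fails.
  → The court lacks jurisdiction.
The Superior Court of Galria:
  (a) The plaintiff resides in Velmont, which is not Galria — that alternative is enough. Satisfied.
  (b) The amount in controversy is USD 104,750, which meets the $75,000 floor, so one alternative holds. Satisfied.
  (c) The contract was executed in Rhoria, not Ulmarsh; the claim is a consumer claim, not a property claim — none of the alternatives is met. However, the amount in controversy is 104,750 dollars, which meets the $100,000 floor, so the 'unless' proviso supplies this condition. Condition met.
  (d) The operative events occurred in Galria. Met.
  → All conditions met; jurisdiction exists.
The Rhoria High Bench:
  (a) The contract was executed in Rhoria — that alternative is enough. Satisfied.
  (b) The amount in controversy is 104,750 dollars, within the $500,000 ceiling — that alternative is enough. Satisfied.
  (c) The amount in controversy is USD 104,750, which meets the USD 5,000 floor — that alternative is enough. Satisfied.
  (d) No party resides in Rhoria; the claim is a consumer claim, not a property claim — none of the alternatives is met. But the amount in controversy is $104,750, which meets the $15,000 floor, and the 'unless' clause therefore excuses the requirement. Met.
  (e) The claim is a consumer claim, not a property claim, so one alternative holds. Met.
  → The court has jurisdiction.

the Rhoria High Bench; the Superior Court of Galria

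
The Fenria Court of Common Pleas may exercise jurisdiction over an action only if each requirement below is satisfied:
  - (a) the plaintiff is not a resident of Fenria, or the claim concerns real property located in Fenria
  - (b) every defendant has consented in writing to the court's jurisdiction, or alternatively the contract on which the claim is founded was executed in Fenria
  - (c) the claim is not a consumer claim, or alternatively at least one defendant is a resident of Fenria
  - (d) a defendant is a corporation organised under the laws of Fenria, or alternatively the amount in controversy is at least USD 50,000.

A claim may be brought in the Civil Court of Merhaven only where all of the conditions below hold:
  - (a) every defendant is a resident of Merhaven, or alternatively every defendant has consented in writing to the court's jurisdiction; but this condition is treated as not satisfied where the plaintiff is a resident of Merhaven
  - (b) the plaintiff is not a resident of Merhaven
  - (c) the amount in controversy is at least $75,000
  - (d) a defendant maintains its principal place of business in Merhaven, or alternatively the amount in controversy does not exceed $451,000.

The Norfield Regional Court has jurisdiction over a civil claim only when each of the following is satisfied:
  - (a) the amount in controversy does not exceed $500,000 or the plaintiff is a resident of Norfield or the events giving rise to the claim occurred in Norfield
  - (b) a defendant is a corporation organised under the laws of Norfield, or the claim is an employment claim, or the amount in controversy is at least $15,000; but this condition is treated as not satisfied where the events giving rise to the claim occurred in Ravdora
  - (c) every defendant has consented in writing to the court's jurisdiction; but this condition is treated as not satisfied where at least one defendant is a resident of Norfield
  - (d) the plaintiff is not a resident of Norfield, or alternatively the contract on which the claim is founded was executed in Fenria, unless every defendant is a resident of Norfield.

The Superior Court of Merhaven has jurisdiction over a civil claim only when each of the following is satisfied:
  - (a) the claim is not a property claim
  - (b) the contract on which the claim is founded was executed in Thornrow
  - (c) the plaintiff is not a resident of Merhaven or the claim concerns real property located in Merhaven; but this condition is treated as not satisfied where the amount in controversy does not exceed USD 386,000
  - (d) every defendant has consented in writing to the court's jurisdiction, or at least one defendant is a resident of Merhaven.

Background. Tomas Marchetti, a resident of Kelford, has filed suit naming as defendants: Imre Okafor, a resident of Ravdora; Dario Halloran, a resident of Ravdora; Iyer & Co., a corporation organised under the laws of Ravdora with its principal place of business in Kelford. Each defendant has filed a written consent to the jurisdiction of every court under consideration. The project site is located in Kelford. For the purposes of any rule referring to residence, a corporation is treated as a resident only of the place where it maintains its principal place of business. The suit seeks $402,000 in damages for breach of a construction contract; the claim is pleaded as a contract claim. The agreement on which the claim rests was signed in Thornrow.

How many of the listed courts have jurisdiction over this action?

4

The Fenria Court of Common Pleas:
  (a) The plaintiff resides in Kelford, which is not Fenria, so this disjunct is met. Condition met.
  (b) Every defendant has filed written consent — that alternative is enough. Condition met.
  (c) The claim is a contract claim, not a consumer claim, so this disjunct is met. Met.
  (d) The amount in controversy is $402,000, which meets the 50,000 dollars floor, so one alternative holds. Satisfied.
  → Jurisdiction lies.
The Civil Court of Merhaven:
  (a) Every defendant has filed written consent, so one alternative holds. And the carve-out is inapplicable — the plaintiff resides in Kelford, not Merhaven. Condition met.
  (b) The plaintiff resides in Kelford, which is not Merhaven. Met.
  (c) The amount in controversy is USD 402,000, which meets the 75,000 dollars floor. Satisfied.
  (d) The amount in controversy is USD 402,000, within the USD 451,000 ceiling — that alternative is enough. Condition met.
  → The court has jurisdiction.
The Norfield Regional Court:
  (a) The amount in controversy is USD 402,000, within the USD 500,000 ceiling — that alternative is enough. Condition met.
  (b) The amount in controversy is USD 402,000, which meets the USD 15,000 floor, so this disjunct is met. The exception is not triggered, since the operative events occurred in Kelford, not Ravdora. Satisfied.
  (c) Every defendant has filed written consent. The exception is not triggered, since no defendant resides in Norfield (they reside in Ravdora, Ravdora, Kelford). Met.
  (d) The plaintiff resides in Kelford, which is not Norfield, so one alternative holds. Met.
  → The court has jurisdiction.
The Superior Court of Merhaven:
  (a) The claim is a contract claim, not a property claim. Met.
  (b) The contract was executed in Thornrow. Met.
  (c) The plaintiff resides in Kelford, which is not Merhaven, so one alternative holds. The carve-out does not apply: the amount in controversy is $402,000, above the $386,000 ceiling. Met.
  (d) Every defendant has filed written consent — that alternative is enough. Met.
  → Jurisdiction lies.
Courts with jurisdiction: the Fenria Court of Common Pleas, the Civil Court of Merhaven, the Norfield Regional Court, the Superior Court of Merhaven — 4 in total.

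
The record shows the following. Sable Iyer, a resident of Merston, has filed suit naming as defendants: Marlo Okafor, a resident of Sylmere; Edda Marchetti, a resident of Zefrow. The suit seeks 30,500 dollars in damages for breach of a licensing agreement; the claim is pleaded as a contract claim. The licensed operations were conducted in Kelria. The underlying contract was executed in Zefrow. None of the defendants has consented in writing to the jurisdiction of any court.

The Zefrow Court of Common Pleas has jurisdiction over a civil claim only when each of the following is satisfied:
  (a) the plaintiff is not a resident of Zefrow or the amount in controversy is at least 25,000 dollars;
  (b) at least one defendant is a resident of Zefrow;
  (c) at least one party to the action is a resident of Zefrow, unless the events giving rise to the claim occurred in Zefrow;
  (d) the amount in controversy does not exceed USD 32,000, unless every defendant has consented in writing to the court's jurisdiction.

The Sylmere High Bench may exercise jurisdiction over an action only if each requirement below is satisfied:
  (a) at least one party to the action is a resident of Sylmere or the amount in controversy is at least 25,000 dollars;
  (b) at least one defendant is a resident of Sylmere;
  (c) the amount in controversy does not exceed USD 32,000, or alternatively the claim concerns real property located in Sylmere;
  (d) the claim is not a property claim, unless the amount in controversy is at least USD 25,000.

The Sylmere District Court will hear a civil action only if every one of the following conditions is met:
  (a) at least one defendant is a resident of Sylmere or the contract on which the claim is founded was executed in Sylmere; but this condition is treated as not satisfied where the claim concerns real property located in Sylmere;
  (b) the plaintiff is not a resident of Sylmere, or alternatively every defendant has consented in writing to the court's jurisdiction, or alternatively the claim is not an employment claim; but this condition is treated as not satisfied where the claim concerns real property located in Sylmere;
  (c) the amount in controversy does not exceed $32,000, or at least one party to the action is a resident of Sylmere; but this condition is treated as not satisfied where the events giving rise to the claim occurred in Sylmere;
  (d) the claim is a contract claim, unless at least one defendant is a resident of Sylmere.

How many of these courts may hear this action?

The Zefrow Court of Common Pleas:
  (a) The plaintiff resides in Merston, which is not Zefrow, so this disjunct is met. Condition met.
  (b) Edda Marchetti resides in Zefrow. Condition met.
  (c) Edda Marchetti resides in Zefrow. Condition met.
  (d) The amount in controversy is 30,500 dollars, within the $32,000 ceiling. Satisfied.
  → Jurisdiction lies.
The Sylmere High Bench:
  (a) Marlo Okafor resides in Sylmere, so this disjunct is met. Satisfied.
  (b) Marlo Okafor resides in Sylmere. Condition met.
  (c) The amount in controversy is $30,500, within the $32,000 ceiling, so this disjunct is met. Met.
  (d) The claim is a contract claim, not a property claim. Satisfied.
  → Every requirement is satisfied — jurisdiction.
The Sylmere District Court:
  (a) Marlo Okafor resides in Sylmere, so this disjunct is met. The exception is not triggered, since the claim does not concern real property. Satisfied.
  (b) The plaintiff resides in Merston, which is not Sylmere, so one alternative holds. And the carve-out is inapplicable — the claim does not concern real property. Met.
  (c) The amount in controversy is $30,500, within the $32,000 ceiling, so one alternative holds. And the carve-out is inapplicable — the operative events occurred in Kelria, not Sylmere. Satisfied.
  (d) The claim is a contract claim. Condition met.
  → All conditions met; jurisdiction exists.
Courts with jurisdiction: the Zefrow Court of Common Pleas, the Sylmere High Bench, the Sylmere District Court — 3 in total.

3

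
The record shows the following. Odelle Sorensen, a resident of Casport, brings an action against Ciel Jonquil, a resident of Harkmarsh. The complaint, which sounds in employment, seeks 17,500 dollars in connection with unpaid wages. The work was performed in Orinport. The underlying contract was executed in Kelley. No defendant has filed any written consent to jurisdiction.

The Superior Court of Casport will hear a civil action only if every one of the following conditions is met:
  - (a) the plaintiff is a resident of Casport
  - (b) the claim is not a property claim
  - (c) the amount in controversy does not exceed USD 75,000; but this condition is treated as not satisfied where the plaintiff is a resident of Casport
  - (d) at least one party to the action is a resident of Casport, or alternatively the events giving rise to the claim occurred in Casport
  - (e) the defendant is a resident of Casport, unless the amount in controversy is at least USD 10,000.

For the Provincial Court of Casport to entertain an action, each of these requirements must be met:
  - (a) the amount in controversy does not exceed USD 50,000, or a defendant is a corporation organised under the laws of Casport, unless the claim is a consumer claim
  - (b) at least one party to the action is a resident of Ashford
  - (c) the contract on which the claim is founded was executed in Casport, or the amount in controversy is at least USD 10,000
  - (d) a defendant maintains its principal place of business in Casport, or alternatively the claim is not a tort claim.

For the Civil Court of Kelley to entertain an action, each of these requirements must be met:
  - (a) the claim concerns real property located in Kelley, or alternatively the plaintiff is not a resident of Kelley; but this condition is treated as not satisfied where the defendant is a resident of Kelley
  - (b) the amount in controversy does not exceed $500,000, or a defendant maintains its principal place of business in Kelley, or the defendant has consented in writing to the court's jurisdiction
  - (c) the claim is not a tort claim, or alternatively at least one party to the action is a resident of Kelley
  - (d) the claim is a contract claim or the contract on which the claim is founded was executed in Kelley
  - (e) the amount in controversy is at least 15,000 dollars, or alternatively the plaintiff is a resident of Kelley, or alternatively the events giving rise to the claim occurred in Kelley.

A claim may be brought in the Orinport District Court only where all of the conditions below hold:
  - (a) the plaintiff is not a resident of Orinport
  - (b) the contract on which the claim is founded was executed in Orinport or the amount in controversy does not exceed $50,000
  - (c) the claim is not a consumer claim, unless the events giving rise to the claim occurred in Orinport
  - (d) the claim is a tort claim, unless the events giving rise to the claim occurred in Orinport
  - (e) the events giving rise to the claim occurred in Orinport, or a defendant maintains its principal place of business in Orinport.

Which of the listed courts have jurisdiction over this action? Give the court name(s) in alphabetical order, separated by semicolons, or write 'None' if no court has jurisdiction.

The Superior Court of Casport:
  (a) The plaintiff resides in Casport. Met.
  (b) The claim is an employment claim, not a property claim. Satisfied.
  (c) The amount in controversy is $17,500, within the 75,000 dollars ceiling. However, the plaintiff resides in Casport, which falls within the stated exception and so defeats the condition. Not met.
  (d) Odelle Sorensen resides in Casport, which satisfies one of the alternatives. Satisfied.
  (e) The defendant resides in Harkmarsh, not Casport. However, the amount in controversy is USD 17,500, which meets the $10,000 floor, so the 'unless' proviso supplies this condition. Condition met.
  → The court lacks jurisdiction.
The Provincial Court of Casport:
  (a) The amount in controversy is USD 17,500, within the USD 50,000 ceiling, so one alternative holds. Met.
  (b) No party resides in Ashford. Not satisfied.
  (c) The amount in controversy is 17,500 dollars, which meets the $10,000 floor — that alternative is enough. Satisfied.
  (d) The claim is an employment claim, not a tort claim, so one alternative holds. Satisfied.
  → The court lacks jurisdiction.
The Civil Court of Kelley:
  (a) The plaintiff resides in Casport, which is not Kelley — that alternative is enough. And the carve-out is inapplicable — the defendant resides in Harkmarsh, not Kelley. Condition met.
  (b) The amount in controversy is $17,500, within the 500,000 dollars ceiling, which satisfies one of the alternatives. Met.
  (c) The claim is an employment claim, not a tort claim, so this disjunct is met. Satisfied.
  (d) The contract was executed in Kelley, so this disjunct is met. Met.
  (e) The amount in controversy is USD 17,500, which meets the $15,000 floor, which satisfies one of the alternatives. Condition met.
  → All conditions met; jurisdiction exists.
The Orinport District Court:
  (a) The plaintiff resides in Casport, which is not Orinport. Met.
  (b) The amount in controversy is 17,500 dollars, within the $50,000 ceiling, so one alternative holds. Satisfied.
  (c) The claim is an employment claim, not a consumer claim. Met.
  (d) The claim is an employment claim, not a tort claim. The proviso rescues it, though: the operative events occurred in Orinport. Met.
  (e) The operative events occurred in Orinport, so this disjunct is met. Condition met.
  → Jurisdiction lies.

the Civil Court of Kelley; the Orinport District Court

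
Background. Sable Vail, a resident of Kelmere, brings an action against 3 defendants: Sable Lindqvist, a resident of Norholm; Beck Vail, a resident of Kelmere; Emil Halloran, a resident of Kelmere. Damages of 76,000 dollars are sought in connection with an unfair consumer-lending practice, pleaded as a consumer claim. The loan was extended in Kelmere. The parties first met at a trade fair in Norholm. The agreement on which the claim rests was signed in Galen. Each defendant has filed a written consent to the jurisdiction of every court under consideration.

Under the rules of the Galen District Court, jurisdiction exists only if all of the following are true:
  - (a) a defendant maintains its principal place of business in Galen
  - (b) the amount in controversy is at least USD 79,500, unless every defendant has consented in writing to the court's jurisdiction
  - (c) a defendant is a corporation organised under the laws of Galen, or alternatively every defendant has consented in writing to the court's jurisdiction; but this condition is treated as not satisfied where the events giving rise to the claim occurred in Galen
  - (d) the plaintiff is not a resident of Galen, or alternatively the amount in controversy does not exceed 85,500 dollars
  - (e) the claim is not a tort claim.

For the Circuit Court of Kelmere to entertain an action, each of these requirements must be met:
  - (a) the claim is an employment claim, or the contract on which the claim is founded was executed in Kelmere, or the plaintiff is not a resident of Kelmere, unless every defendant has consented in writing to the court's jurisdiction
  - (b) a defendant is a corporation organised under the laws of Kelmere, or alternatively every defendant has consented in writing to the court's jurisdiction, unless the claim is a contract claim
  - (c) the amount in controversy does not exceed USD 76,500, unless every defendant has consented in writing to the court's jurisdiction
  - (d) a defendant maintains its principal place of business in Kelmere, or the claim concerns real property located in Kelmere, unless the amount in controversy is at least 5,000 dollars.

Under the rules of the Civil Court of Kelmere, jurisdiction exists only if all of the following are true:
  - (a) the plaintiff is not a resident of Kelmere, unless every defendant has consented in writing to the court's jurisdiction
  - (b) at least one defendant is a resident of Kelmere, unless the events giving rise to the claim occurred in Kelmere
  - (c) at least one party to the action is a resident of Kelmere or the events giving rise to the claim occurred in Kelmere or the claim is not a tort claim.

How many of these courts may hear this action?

The Galen District Court:
  (a) No defendant is a corporation. Condition not met.
  (b) The amount in controversy is $76,000, below the 79,500 dollars floor. But every defendant has filed written consent, and the 'unless' clause therefore excuses the requirement. Satisfied.
  (c) Every defendant has filed written consent, so this disjunct is met. And the carve-out is inapplicable — the operative events occurred in Kelmere, not Galen. Satisfied.
  (d) The plaintiff resides in Kelmere, which is not Galen — that alternative is enough. Met.
  (e) The claim is a consumer claim, not a tort claim. Condition met.
  → No jurisdiction.
The Circuit Court of Kelmere:
  (a) The claim is a consumer claim, not an employment claim; the contract was executed in Galen, not Kelmere; the plaintiff resides in Kelmere — every alternative fails. However, every defendant has filed written consent, so the 'unless' proviso supplies this condition. Condition met.
  (b) Every defendant has filed written consent, which satisfies one of the alternatives. Satisfied.
  (c) The amount in controversy is USD 76,000, within the USD 76,500 ceiling. Met.
  (d) No defendant is a corporation; the claim does not concern real property — none of the alternatives is met. However, the amount in controversy is 76,000 dollars, which meets the USD 5,000 floor, so the 'unless' proviso supplies this condition. Met.
  → All conditions met; jurisdiction exists.
The Civil Court of Kelmere:
  (a) The plaintiff resides in Kelmere. However, every defendant has filed written consent, so the 'unless' proviso supplies this condition. Met.
  (b) Beck Vail resides in Kelmere. Met.
  (c) Sable Vail resides in Kelmere, so this disjunct is met. Satisfied.
  → The court has jurisdiction.
Courts with jurisdiction: the Circuit Court of Kelmere, the Civil Court of Kelmere — 2 in total.

2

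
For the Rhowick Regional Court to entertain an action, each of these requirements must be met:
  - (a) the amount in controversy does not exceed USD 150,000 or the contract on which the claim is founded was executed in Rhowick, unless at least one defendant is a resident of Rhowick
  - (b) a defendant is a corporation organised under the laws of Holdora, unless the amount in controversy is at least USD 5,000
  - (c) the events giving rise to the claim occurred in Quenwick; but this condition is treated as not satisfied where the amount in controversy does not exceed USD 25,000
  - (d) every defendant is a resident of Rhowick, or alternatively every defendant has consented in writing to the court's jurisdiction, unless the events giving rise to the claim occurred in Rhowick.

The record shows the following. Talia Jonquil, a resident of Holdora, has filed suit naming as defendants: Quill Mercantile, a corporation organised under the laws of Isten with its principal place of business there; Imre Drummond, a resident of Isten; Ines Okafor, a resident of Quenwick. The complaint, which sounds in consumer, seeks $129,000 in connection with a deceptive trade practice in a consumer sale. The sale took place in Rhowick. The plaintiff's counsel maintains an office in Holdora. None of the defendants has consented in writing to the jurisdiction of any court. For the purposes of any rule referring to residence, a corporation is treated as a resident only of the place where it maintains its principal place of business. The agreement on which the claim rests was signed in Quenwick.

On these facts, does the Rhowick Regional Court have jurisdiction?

No

The Rhowick Regional Court:
  (a) The amount in controversy is 129,000 dollars, within the USD 150,000 ceiling, so one alternative holds. Met.
  (b) The corporate defendant(s) are organised in Isten, not Holdora. However, the amount in controversy is $129,000, which meets the $5,000 floor, so the 'unless' proviso supplies this condition. Met.
  (c) The operative events occurred in Rhowick, not Quenwick. Not satisfied.
  (d) The defendants reside as follows — Quill Mercantile in Isten, Imre Drummond in Isten, Ines Okafor in Quenwick — not all in Rhowick; no such written consent has been filed — none of the alternatives is met. However, the operative events occurred in Rhowick, so the 'unless' proviso supplies this condition. Condition met.
  → No jurisdiction.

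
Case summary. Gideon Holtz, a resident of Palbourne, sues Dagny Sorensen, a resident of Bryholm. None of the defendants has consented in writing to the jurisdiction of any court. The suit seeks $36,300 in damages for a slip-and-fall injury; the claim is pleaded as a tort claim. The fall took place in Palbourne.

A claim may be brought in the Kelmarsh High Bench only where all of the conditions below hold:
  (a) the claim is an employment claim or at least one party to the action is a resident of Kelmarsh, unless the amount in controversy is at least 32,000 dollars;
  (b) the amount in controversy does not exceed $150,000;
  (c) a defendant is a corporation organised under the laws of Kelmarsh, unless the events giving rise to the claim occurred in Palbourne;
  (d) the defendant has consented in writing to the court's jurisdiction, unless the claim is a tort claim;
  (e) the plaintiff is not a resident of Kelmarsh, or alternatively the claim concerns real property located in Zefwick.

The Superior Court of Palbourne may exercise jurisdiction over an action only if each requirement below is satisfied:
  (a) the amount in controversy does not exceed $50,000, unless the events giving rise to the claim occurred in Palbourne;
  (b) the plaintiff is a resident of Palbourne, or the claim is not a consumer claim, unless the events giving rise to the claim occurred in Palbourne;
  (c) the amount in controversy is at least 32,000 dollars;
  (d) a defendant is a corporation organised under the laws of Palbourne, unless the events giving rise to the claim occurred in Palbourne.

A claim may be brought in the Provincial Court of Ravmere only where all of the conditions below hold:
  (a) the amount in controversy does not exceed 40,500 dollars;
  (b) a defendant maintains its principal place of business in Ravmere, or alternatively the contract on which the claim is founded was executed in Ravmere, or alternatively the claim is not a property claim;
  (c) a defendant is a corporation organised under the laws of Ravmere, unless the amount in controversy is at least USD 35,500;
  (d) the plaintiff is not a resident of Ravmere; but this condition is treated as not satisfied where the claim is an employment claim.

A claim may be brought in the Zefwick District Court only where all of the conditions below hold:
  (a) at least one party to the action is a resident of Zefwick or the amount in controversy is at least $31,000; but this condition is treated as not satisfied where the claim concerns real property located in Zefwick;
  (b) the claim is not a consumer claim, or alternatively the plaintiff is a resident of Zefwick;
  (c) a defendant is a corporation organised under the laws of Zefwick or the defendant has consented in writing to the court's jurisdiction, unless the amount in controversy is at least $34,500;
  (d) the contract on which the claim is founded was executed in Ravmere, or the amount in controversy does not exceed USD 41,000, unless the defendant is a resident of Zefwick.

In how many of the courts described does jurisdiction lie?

4

The Kelmarsh High Bench:
  (a) The claim is a tort claim, not an employment claim; no party resides in Kelmarsh — every alternative fails. However, the amount in controversy is $36,300, which meets the USD 32,000 floor, so the 'unless' proviso supplies this condition. Condition met.
  (b) The amount in controversy is $36,300, within the 150,000 dollars ceiling. Condition met.
  (c) No defendant is a corporation. The proviso rescues it, though: the operative events occurred in Palbourne. Condition met.
  (d) No such written consent has been filed. But the claim is a tort claim, and the 'unless' clause therefore excuses the requirement. Met.
  (e) The plaintiff resides in Palbourne, which is not Kelmarsh, so one alternative holds. Condition met.
  → The court has jurisdiction.
The Superior Court of Palbourne:
  (a) The amount in controversy is $36,300, within the $50,000 ceiling. Met.
  (b) The plaintiff resides in Palbourne, so one alternative holds. Satisfied.
  (c) The amount in controversy is USD 36,300, which meets the 32,000 dollars floor. Met.
  (d) No defendant is a corporation. The proviso rescues it, though: the operative events occurred in Palbourne. Condition met.
  → The court has jurisdiction.
The Provincial Court of Ravmere:
  (a) The amount in controversy is USD 36,300, within the $40,500 ceiling. Met.
  (b) The claim is a tort claim, not a property claim, which satisfies one of the alternatives. Satisfied.
  (c) No defendant is a corporation. But the amount in controversy is $36,300, which meets the 35,500 dollars floor, and the 'unless' clause therefore excuses the requirement. Satisfied.
  (d) The plaintiff resides in Palbourne, which is not Ravmere. The exception is not triggered, since the claim is a tort claim, not an employment claim. Satisfied.
  → The court has jurisdiction.
The Zefwick District Court:
  (a) The amount in controversy is $36,300, which meets the 31,000 dollars floor — that alternative is enough. And the carve-out is inapplicable — the claim does not concern real property. Condition met.
  (b) The claim is a tort claim, not a consumer claim — that alternative is enough. Condition met.
  (c) No defendant is a corporation; no such written consent has been filed — no alternative holds. But the amount in controversy is $36,300, which meets the $34,500 floor, and the 'unless' clause therefore excuses the requirement. Met.
  (d) The amount in controversy is USD 36,300, within the $41,000 ceiling, so this disjunct is met. Satisfied.
  → The court has jurisdiction.
Courts with jurisdiction: the Kelmarsh High Bench, the Superior Court of Palbourne, the Provincial Court of Ravmere, the Zefwick District Court — 4 in total.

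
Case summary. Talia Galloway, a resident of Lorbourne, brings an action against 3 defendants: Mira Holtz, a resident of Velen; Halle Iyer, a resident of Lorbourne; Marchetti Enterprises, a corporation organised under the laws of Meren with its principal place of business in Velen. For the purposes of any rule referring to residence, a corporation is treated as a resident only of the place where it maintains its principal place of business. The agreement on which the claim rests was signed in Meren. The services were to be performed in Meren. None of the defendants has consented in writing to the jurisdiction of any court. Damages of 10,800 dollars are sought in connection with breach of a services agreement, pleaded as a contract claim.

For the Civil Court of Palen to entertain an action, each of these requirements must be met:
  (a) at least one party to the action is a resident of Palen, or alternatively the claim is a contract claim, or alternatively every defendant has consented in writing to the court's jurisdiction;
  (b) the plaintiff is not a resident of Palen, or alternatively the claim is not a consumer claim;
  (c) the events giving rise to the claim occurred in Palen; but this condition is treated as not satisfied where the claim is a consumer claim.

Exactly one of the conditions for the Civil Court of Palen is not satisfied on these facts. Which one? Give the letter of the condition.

The Civil Court of Palen:
  (a) The claim is a contract claim, so one alternative holds. Met.
  (b) The plaintiff resides in Lorbourne, which is not Palen, which satisfies one of the alternatives. Condition met.
  (c) The operative events occurred in Meren, not Palen. Condition not met.
Only condition (c) fails.

(c)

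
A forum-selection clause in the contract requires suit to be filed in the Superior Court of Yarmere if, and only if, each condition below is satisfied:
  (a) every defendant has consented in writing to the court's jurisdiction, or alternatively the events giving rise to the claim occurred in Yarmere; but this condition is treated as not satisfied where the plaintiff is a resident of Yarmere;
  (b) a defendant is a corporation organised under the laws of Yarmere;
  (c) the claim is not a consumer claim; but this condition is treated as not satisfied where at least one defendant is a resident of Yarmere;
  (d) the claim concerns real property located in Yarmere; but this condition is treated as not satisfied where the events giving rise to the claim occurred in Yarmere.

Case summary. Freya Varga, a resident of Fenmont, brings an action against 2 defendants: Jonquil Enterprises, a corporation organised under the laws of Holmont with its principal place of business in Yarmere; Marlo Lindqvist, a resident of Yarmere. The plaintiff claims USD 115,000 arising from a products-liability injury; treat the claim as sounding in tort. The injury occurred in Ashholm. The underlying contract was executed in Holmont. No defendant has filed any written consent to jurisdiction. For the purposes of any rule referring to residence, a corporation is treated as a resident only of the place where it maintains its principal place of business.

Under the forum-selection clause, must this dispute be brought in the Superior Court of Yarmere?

No

The Superior Court of Yarmere:
  (a) No such written consent has been filed; the operative events occurred in Ashholm, not Yarmere — every alternative fails. Fails.
  (b) The corporate defendant(s) are organised in Holmont, not Yarmere. Condition not met.
  (c) The claim is a tort claim, not a consumer claim. But the carve-out bites: Jonquil Enterprises resides in Yarmere. Condition not met.
  (d) The claim does not concern real property. Not satisfied.
  → The clause does not apply.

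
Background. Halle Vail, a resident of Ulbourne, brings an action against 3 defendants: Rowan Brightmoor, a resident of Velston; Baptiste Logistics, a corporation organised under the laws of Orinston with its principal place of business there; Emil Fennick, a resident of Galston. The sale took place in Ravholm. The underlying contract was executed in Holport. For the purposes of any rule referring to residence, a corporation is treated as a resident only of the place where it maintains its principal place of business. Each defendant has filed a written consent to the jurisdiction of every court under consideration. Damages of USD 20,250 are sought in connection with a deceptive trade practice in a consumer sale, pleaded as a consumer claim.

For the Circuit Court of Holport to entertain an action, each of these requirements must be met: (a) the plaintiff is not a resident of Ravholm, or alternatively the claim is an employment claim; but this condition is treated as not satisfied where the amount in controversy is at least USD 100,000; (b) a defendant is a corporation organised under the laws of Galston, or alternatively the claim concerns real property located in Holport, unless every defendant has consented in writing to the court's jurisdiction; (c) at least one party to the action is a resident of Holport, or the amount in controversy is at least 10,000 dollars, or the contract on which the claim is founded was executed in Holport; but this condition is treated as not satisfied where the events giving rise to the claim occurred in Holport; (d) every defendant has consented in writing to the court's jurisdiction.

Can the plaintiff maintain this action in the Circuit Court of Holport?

Yes

The Circuit Court of Holport:
  (a) The plaintiff resides in Ulbourne, which is not Ravholm, so one alternative holds. And the carve-out is inapplicable — the amount in controversy is 20,250 dollars, below the $100,000 floor. Met.
  (b) The corporate defendant(s) are organised in Orinston, not Galston; the claim does not concern real property — none of the alternatives is met. The proviso rescues it, though: every defendant has filed written consent. Condition met.
  (c) The amount in controversy is $20,250, which meets the 10,000 dollars floor — that alternative is enough. And the carve-out is inapplicable — the operative events occurred in Ravholm, not Holport. Satisfied.
  (d) Every defendant has filed written consent. Condition met.
  → The court has jurisdiction.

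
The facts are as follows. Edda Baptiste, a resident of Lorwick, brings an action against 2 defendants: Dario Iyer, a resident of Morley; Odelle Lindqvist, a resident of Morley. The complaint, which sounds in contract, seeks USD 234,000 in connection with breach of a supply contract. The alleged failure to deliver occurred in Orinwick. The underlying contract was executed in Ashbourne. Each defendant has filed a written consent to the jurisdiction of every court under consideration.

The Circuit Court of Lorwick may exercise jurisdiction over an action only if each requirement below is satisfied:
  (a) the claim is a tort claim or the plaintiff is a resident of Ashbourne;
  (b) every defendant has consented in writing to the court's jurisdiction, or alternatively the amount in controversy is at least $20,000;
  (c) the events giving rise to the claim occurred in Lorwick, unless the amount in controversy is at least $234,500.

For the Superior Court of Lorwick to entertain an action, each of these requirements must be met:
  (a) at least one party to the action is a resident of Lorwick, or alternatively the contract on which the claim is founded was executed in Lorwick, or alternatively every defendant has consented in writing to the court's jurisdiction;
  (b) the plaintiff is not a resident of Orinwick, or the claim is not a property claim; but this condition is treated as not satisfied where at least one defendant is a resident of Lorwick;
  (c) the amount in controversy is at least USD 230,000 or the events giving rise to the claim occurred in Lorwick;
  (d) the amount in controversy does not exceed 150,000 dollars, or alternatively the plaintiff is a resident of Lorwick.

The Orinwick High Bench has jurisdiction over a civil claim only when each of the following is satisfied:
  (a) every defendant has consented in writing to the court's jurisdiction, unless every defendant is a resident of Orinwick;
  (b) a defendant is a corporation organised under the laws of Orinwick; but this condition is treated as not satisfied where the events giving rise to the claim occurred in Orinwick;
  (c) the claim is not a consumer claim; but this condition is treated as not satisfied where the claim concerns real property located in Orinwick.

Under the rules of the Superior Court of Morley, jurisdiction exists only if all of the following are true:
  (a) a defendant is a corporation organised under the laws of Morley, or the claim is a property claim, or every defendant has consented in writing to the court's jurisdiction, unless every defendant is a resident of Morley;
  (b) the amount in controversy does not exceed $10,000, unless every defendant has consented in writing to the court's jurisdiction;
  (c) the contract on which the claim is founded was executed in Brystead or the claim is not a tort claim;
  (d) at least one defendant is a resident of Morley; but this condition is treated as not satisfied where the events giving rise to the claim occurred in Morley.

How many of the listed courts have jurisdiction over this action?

2

The Circuit Court of Lorwick:
  (a) The claim is a contract claim, not a tort claim; the plaintiff resides in Lorwick, not Ashbourne — none of the alternatives is met. Not met.
  (b) Every defendant has filed written consent, which satisfies one of the alternatives. Satisfied.
  (c) The operative events occurred in Orinwick, not Lorwick. Nor does the 'unless' clause help: the amount in controversy is USD 234,000, below the 234,500 dollars floor. Fails.
  → No jurisdiction.
The Superior Court of Lorwick:
  (a) Edda Baptiste resides in Lorwick, so one alternative holds. Condition met.
  (b) The plaintiff resides in Lorwick, which is not Orinwick — that alternative is enough. The carve-out does not apply: no defendant resides in Lorwick (they reside in Morley, Morley). Met.
  (c) The amount in controversy is 234,000 dollars, which meets the USD 230,000 floor — that alternative is enough. Met.
  (d) The plaintiff resides in Lorwick — that alternative is enough. Met.
  → The court has jurisdiction.
The Orinwick High Bench:
  (a) Every defendant has filed written consent. Satisfied.
  (b) No defendant is a corporation. Not met.
  (c) The claim is a contract claim, not a consumer claim. The exception is not triggered, since the claim does not concern real property. Satisfied.
  → At least one condition fails; no jurisdiction.
The Superior Court of Morley:
  (a) Every defendant has filed written consent, so this disjunct is met. Satisfied.
  (b) The amount in controversy is USD 234,000, above the 10,000 dollars ceiling. However, every defendant has filed written consent, so the 'unless' proviso supplies this condition. Condition met.
  (c) The claim is a contract claim, not a tort claim, so one alternative holds. Met.
  (d) Dario Iyer resides in Morley. The carve-out does not apply: the operative events occurred in Orinwick, not Morley. Satisfied.
  → Every requirement is satisfied — jurisdiction.
Courts with jurisdiction: the Superior Court of Lorwick, the Superior Court of Morley — 2 in total.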